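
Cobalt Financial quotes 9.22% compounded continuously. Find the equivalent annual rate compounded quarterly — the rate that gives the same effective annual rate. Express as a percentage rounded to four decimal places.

EAR under continuous compounding: e^0.0922 − 1 = 0.096584.
Solve (1 + r/4)^4 = 1.096584: r/4 = 1.096584^(1/4) − 1 = 0.023318, so r = 0.093271 = 9.3271%.

9.3271%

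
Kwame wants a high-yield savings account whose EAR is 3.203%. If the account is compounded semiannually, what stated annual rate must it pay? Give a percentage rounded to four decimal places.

3.1778%

(1 + r/2)^2 − 1 = 0.03203, so 1 + r/2 = 1.03203^(1/2).
r/2 = 0.015889, so r = 0.031778 = 3.1778%.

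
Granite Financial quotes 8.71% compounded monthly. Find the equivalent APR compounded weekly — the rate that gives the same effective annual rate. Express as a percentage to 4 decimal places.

8.6858%

EAR = (1 + 0.0871/12)^12 − 1 = 0.090663.
Solve (1 + r/52)^52 = 1.090663: r/52 = 1.090663^(1/52) − 1 = 0.001670, so r = 0.086858 = 8.6858%.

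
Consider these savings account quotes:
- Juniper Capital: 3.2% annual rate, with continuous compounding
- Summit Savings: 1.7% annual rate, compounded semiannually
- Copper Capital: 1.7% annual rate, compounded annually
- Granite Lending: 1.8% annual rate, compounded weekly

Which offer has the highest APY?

Juniper Capital

Juniper Capital: e^0.032 − 1 = 3.252%
Summit Savings: (1 + 0.017/2)^2 − 1 = 1.707%
Copper Capital: compounded annually, EAR = 1.700%
Granite Lending: (1 + 0.018/52)^52 − 1 = 1.816%
The highest effective annual rate is Juniper Capital at 3.252%.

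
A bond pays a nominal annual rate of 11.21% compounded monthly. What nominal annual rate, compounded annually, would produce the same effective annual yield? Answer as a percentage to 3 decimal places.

11.804%

EAR = (1 + 0.1121/12)^12 − 1 = 0.118043.
Compounded annually, the equivalent nominal rate is the EAR itself: 11.804%.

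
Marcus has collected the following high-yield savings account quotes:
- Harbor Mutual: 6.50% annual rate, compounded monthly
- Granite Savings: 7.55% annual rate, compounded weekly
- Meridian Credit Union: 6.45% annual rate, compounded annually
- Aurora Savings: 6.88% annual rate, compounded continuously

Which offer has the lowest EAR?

Meridian Credit Union

Harbor Mutual: (1 + 0.0650/12)^12 − 1 = 6.697%
Granite Savings: (1 + 0.0755/52)^52 − 1 = 7.836%
Meridian Credit Union: compounded annually, EAR = 6.450%
Aurora Savings: e^0.0688 − 1 = 7.122%
The lowest effective annual rate is Meridian Credit Union at 6.450%.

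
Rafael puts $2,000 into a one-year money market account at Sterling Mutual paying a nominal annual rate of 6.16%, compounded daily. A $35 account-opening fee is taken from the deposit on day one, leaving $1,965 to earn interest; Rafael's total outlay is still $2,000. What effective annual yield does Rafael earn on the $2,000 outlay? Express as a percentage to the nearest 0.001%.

4.492%

Value after one year: 1,965 × (1 + 0.0616/365)^365 = 1,965 × 1.063531 = $2,089.84.
Effective yield on the $2,000 outlay: 2,089.84 / 2,000 − 1 = 0.044920 = 4.492%.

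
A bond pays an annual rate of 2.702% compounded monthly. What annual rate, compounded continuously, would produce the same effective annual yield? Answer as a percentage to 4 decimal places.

EAR = (1 + 0.02702/12)^12 − 1 = 0.027357.
Equivalent continuous rate: r = ln(1 + 0.027357) = 0.026990 = 2.6990%.

2.6990%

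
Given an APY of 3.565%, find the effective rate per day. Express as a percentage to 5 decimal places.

0.00960%

The per-day rate i satisfies (1 + i)^365 = 1 + 0.03565.
i = 1.03565^(1/365) − 1 = 0.0000960 = 0.00960%.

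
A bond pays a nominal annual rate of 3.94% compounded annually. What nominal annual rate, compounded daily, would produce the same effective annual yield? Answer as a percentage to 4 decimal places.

Compounded annually, EAR = nominal = 0.039400.
Solve (1 + r/365)^365 = 1.039400: r/365 = 1.039400^(1/365) − 1 = 0.000106, so r = 0.038646 = 3.8646%.

3.8646%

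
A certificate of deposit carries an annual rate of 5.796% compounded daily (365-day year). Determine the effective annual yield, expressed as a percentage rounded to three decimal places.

5.967%

EAR = (1 + 0.05796/365)^365 − 1.
= (1 + 0.000159)^365 − 1 = 1.059668 − 1 = 5.967%.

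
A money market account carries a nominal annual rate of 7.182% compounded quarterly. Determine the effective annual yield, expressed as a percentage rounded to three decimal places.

7.378%

EAR = (1 + 0.07182/4)^4 − 1.
= (1 + 0.017955)^4 − 1 = 1.073778 − 1 = 7.378%.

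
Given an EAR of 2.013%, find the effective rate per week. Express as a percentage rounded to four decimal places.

0.0383%

The per-week rate i satisfies (1 + i)^52 = 1 + 0.02013.
i = 1.02013^(1/52) − 1 = 0.0003833 = 0.0383%.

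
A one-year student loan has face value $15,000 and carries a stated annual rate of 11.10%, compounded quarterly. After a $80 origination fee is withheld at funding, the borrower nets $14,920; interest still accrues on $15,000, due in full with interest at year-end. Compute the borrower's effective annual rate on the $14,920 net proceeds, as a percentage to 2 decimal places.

Amount owed after one year: 15,000 × (1 + 0.1110/4)^4 = 15,000 × 1.115706 = $16,735.60.
Effective rate on net proceeds: 16,735.60 / 14,920 − 1 = 0.121689 = 12.17%.

12.17%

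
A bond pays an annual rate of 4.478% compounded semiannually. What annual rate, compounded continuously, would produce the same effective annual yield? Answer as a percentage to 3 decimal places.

EAR = (1 + 0.04478/2)^2 − 1 = 0.045281.
Equivalent continuous rate: r = ln(1 + 0.045281) = 0.044286 = 4.429%.

4.429%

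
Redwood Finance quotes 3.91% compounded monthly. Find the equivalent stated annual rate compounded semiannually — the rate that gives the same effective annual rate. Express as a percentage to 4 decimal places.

3.9420%

EAR = (1 + 0.0391/12)^12 − 1 = 0.039808.
Solve (1 + r/2)^2 = 1.039808: r/2 = 1.039808^(1/2) − 1 = 0.019710, so r = 0.039420 = 3.9420%.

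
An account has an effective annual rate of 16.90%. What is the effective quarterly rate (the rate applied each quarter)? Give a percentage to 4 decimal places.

The per-quarter rate i satisfies (1 + i)^4 = 1 + 0.1690.
i = 1.1690^(1/4) − 1 = 0.0398091 = 3.9809%.

3.9809%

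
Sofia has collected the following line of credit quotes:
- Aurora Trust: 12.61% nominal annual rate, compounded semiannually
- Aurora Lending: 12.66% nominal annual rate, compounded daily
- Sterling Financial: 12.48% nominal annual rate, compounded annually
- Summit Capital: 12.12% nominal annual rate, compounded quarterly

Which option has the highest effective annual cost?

Aurora Trust: (1 + 0.1261/2)^2 − 1 = 13.008%
Aurora Lending: (1 + 0.1266/365)^365 − 1 = 13.494%
Sterling Financial: compounded annually, EAR = 12.480%
Summit Capital: (1 + 0.1212/4)^4 − 1 = 12.682%
The highest effective annual rate is Aurora Lending at 13.494%.

Aurora Lending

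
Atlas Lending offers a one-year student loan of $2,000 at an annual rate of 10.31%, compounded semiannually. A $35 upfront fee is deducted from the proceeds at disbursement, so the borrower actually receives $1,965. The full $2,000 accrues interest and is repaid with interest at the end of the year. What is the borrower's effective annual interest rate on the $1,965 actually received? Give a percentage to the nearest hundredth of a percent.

12.55%

Amount owed after one year: 2,000 × (1 + 0.1031/2)^2 = 2,000 × 1.105757 = $2,211.51.
Effective rate on net proceeds: 2,211.51 / 1,965 − 1 = 0.125453 = 12.55%.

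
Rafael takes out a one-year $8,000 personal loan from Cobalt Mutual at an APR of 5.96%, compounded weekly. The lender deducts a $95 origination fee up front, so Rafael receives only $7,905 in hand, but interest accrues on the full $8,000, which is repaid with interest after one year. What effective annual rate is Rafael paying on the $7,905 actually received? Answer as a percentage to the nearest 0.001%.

7.413%

Amount owed after one year: 8,000 × (1 + 0.0596/52)^52 = 8,000 × 1.061376 = $8,491.01.
Effective rate on net proceeds: 8,491.01 / 7,905 − 1 = 0.074131 = 7.413%.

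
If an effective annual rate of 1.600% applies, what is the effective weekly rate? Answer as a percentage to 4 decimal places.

The per-week rate i satisfies (1 + i)^52 = 1 + 0.01600.
i = 1.01600^(1/52) − 1 = 0.0003053 = 0.0305%.

0.0305%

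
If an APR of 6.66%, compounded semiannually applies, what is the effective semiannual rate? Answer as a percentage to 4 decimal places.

With a nominal annual rate compounded semiannually, the periodic rate is the nominal rate divided by 2.
i = 0.0666 / 2 = 0.0333000 = 3.3300%.

3.3300%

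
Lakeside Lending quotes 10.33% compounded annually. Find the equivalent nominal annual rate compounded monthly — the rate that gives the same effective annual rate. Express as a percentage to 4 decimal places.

Compounded annually, EAR = nominal = 0.103300.
Solve (1 + r/12)^12 = 1.103300: r/12 = 1.103300^(1/12) − 1 = 0.008226, so r = 0.098709 = 9.8709%.

9.8709%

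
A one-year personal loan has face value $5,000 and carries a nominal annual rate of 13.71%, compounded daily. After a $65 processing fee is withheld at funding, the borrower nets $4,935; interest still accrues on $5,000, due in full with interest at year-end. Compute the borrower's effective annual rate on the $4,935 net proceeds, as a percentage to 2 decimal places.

16.20%

Amount owed after one year: 5,000 × (1 + 0.1371/365)^365 = 5,000 × 1.146913 = $5,734.57.
Effective rate on net proceeds: 5,734.57 / 4,935 − 1 = 0.162020 = 16.20%.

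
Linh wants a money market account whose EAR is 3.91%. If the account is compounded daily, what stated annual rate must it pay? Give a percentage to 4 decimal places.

(1 + r/365)^365 − 1 = 0.0391, so 1 + r/365 = 1.0391^(1/365).
r/365 = 0.000105, so r = 0.038357 = 3.8357%.

3.8357%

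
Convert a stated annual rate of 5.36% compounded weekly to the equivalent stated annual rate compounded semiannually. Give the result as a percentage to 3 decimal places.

5.430%

EAR = (1 + 0.0536/52)^52 − 1 = 0.055033.
Solve (1 + r/2)^2 = 1.055033: r/2 = 1.055033^(1/2) − 1 = 0.027148, so r = 0.054296 = 5.430%.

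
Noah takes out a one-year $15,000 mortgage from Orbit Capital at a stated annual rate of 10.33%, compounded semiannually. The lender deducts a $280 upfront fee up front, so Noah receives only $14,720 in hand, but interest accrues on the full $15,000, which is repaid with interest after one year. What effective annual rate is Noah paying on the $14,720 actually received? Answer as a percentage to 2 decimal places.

Amount owed after one year: 15,000 × (1 + 0.1033/2)^2 = 15,000 × 1.105968 = $16,589.52.
Effective rate on net proceeds: 16,589.52 / 14,720 − 1 = 0.127005 = 12.70%.

12.70%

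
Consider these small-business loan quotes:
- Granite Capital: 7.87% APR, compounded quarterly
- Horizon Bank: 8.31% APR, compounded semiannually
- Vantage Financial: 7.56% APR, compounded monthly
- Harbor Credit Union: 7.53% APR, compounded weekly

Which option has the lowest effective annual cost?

Harbor Credit Union

Granite Capital: (1 + 0.0787/4)^4 − 1 = 8.105%
Horizon Bank: (1 + 0.0831/2)^2 − 1 = 8.483%
Vantage Financial: (1 + 0.0756/12)^12 − 1 = 7.828%
Harbor Credit Union: (1 + 0.0753/52)^52 − 1 = 7.815%
The lowest effective annual rate is Harbor Credit Union at 7.815%.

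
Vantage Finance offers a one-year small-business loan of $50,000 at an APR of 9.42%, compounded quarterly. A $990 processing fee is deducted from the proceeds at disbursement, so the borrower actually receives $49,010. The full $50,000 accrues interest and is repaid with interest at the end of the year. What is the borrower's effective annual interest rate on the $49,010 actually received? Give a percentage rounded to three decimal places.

11.975%

Amount owed after one year: 50,000 × (1 + 0.0942/4)^4 = 50,000 × 1.097580 = $54,879.01.
Effective rate on net proceeds: 54,879.01 / 49,010 − 1 = 0.119751 = 11.975%.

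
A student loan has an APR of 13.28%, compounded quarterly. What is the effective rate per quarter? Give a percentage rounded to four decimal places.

With a nominal annual rate compounded quarterly, the periodic rate is the nominal rate divided by 4.
i = 0.1328 / 4 = 0.0332000 = 3.3200%.

3.3200%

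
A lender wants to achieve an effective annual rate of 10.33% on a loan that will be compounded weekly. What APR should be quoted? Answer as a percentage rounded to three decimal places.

(1 + r/52)^52 − 1 = 0.1033, so 1 + r/52 = 1.1033^(1/52).
r/52 = 0.001892, so r = 0.098399 = 9.840%.

9.840%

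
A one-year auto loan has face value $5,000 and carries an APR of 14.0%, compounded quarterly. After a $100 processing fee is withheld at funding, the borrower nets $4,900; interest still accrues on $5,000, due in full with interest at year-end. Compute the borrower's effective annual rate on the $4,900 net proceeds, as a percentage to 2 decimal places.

Amount owed after one year: 5,000 × (1 + 0.140/4)^4 = 5,000 × 1.147523 = $5,737.62.
Effective rate on net proceeds: 5,737.62 / 4,900 − 1 = 0.170942 = 17.09%.

17.09%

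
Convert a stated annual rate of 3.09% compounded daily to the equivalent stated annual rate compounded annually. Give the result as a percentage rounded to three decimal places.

EAR = (1 + 0.0309/365)^365 − 1 = 0.031381.
Compounded annually, the equivalent nominal rate is the EAR itself: 3.138%.

3.138%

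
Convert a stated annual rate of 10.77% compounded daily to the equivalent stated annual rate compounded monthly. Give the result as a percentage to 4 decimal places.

10.8169%

EAR = (1 + 0.1077/365)^365 − 1 = 0.113696.
Solve (1 + r/12)^12 = 1.113696: r/12 = 1.113696^(1/12) − 1 = 0.009014, so r = 0.108169 = 10.8169%.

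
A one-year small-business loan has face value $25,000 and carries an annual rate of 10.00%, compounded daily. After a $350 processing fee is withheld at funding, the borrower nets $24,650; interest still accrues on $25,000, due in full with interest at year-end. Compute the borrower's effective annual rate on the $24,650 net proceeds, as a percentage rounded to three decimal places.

12.085%

Amount owed after one year: 25,000 × (1 + 0.1000/365)^365 = 25,000 × 1.105156 = $27,628.89.
Effective rate on net proceeds: 27,628.89 / 24,650 − 1 = 0.120848 = 12.085%.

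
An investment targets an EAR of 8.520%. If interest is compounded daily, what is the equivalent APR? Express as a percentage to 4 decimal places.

8.1773%

(1 + r/365)^365 − 1 = 0.08520, so 1 + r/365 = 1.08520^(1/365).
r/365 = 0.000224, so r = 0.081773 = 8.1773%.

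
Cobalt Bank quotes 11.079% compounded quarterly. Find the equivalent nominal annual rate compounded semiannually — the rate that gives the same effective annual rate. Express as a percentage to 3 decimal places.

EAR = (1 + 0.11079/4)^4 − 1 = 0.115478.
Solve (1 + r/2)^2 = 1.115478: r/2 = 1.115478^(1/2) − 1 = 0.056162, so r = 0.112324 = 11.232%.

11.232%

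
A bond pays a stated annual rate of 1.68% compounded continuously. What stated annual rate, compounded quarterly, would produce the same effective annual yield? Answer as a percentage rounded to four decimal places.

EAR under continuous compounding: e^0.0168 − 1 = 0.016942.
Solve (1 + r/4)^4 = 1.016942: r/4 = 1.016942^(1/4) − 1 = 0.004209, so r = 0.016835 = 1.6835%.

1.6835%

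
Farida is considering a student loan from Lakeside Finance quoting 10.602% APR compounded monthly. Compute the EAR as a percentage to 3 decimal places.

11.133%

EAR = (1 + 0.10602/12)^12 − 1.
= (1 + 0.008835)^12 − 1 = 1.111327 − 1 = 11.133%.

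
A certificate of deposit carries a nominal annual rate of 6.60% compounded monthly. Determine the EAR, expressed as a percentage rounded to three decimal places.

EAR = (1 + 0.0660/12)^12 − 1.
= 1.068034 − 1 = 6.803%.

6.803%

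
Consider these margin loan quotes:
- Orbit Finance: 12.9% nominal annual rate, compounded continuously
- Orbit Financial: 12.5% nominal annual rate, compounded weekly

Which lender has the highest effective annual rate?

Orbit Finance

Orbit Finance: e^0.129 − 1 = 13.769%
Orbit Financial: (1 + 0.125/52)^52 − 1 = 13.298%
The highest effective annual rate is Orbit Finance at 13.769%.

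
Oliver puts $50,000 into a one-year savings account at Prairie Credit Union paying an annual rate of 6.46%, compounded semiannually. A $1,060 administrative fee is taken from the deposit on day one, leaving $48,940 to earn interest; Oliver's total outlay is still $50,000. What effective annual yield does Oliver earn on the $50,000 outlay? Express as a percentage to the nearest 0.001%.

4.305%

Value after one year: 48,940 × (1 + 0.0646/2)^2 = 48,940 × 1.065643 = $52,152.58.
Effective yield on the $50,000 outlay: 52,152.58 / 50,000 − 1 = 0.043052 = 4.305%.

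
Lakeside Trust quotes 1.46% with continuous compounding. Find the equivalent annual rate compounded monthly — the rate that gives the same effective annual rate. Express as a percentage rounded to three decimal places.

1.461%

EAR under continuous compounding: e^0.0146 − 1 = 0.014707.
Solve (1 + r/12)^12 = 1.014707: r/12 = 1.014707^(1/12) − 1 = 0.001217, so r = 0.014609 = 1.461%.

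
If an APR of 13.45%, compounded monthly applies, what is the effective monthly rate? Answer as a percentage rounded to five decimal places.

With a nominal annual rate compounded monthly, the periodic rate is the nominal rate divided by 12.
i = 0.1345 / 12 = 0.0112083 = 1.12083%.

1.12083%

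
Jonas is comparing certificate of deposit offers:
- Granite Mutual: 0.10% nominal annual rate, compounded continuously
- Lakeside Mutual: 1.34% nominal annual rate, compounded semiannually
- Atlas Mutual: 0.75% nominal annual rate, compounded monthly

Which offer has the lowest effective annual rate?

Granite Mutual: e^0.0010 − 1 = 0.100%
Lakeside Mutual: (1 + 0.0134/2)^2 − 1 = 1.344%
Atlas Mutual: (1 + 0.0075/12)^12 − 1 = 0.753%
The lowest effective annual rate is Granite Mutual at 0.100%.

Granite Mutual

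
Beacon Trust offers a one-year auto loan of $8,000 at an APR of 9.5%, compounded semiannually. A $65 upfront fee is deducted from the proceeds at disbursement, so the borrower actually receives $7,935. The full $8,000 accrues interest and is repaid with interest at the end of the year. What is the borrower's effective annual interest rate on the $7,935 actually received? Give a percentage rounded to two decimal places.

10.62%

Amount owed after one year: 8,000 × (1 + 0.095/2)^2 = 8,000 × 1.097256 = $8,778.05.
Effective rate on net proceeds: 8,778.05 / 7,935 − 1 = 0.106244 = 10.62%.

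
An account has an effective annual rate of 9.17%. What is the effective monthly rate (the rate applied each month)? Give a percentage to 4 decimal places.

0.7338%

The per-month rate i satisfies (1 + i)^12 = 1 + 0.0917.
i = 1.0917^(1/12) − 1 = 0.0073381 = 0.7338%.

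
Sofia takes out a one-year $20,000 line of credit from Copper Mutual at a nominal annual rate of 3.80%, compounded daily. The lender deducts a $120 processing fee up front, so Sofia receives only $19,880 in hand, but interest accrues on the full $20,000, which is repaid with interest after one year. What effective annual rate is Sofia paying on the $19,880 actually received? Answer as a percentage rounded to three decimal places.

4.500%

Amount owed after one year: 20,000 × (1 + 0.0380/365)^365 = 20,000 × 1.038729 = $20,774.58.
Effective rate on net proceeds: 20,774.58 / 19,880 − 1 = 0.044999 = 4.500%.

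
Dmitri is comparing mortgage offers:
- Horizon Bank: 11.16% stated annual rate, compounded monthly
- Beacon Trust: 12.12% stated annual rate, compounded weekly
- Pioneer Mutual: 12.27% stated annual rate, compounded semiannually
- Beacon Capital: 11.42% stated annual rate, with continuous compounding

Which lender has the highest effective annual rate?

Horizon Bank: (1 + 0.1116/12)^12 − 1 = 11.749%
Beacon Trust: (1 + 0.1212/52)^52 − 1 = 12.869%
Pioneer Mutual: (1 + 0.1227/2)^2 − 1 = 12.646%
Beacon Capital: e^0.1142 − 1 = 12.098%
The highest effective annual rate is Beacon Trust at 12.869%.

Beacon Trust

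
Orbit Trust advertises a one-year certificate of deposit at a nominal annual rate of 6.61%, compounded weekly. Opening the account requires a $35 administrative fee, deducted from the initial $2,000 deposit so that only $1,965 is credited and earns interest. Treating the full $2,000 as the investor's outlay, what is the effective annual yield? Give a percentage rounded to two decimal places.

Value after one year: 1,965 × (1 + 0.0661/52)^52 = 1,965 × 1.068289 = $2,099.19.
Effective yield on the $2,000 outlay: 2,099.19 / 2,000 − 1 = 0.049594 = 4.96%.

4.96%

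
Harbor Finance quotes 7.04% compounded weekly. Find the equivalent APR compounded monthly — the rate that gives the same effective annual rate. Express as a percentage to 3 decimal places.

EAR = (1 + 0.0704/52)^52 − 1 = 0.072886.
Solve (1 + r/12)^12 = 1.072886: r/12 = 1.072886^(1/12) − 1 = 0.005880, so r = 0.070559 = 7.056%.

7.056%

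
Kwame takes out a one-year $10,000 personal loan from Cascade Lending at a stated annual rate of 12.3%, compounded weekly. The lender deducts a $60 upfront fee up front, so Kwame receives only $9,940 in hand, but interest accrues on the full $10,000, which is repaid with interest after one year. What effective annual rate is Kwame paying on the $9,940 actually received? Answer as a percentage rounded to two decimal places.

13.75%

Amount owed after one year: 10,000 × (1 + 0.123/52)^52 = 10,000 × 1.130720 = $11,307.20.
Effective rate on net proceeds: 11,307.20 / 9,940 − 1 = 0.137545 = 13.75%.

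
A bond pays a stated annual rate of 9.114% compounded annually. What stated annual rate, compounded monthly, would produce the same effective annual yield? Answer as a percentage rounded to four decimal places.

Compounded annually, EAR = nominal = 0.091140.
Solve (1 + r/12)^12 = 1.091140: r/12 = 1.091140^(1/12) − 1 = 0.007295, so r = 0.087541 = 8.7541%.

8.7541%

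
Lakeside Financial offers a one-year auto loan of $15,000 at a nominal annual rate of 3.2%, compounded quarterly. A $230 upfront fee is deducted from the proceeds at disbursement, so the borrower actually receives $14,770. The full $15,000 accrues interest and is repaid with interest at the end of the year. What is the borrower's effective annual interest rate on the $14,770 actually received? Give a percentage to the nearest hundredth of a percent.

4.85%

Amount owed after one year: 15,000 × (1 + 0.032/4)^4 = 15,000 × 1.032386 = $15,485.79.
Effective rate on net proceeds: 15,485.79 / 14,770 − 1 = 0.048462 = 4.85%.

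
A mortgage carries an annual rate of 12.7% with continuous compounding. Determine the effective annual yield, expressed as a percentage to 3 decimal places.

13.542%

With continuous compounding, EAR = e^0.127 − 1.
e^0.127 = 1.135417, so EAR = 0.135417 = 13.542%.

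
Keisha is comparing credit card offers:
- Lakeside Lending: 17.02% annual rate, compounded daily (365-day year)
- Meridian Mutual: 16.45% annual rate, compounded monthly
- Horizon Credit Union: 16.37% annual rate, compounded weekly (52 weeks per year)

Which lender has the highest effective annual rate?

Lakeside Lending: (1 + 0.1702/365)^365 − 1 = 18.549%
Meridian Mutual: (1 + 0.1645/12)^12 − 1 = 17.749%
Horizon Credit Union: (1 + 0.1637/52)^52 − 1 = 17.756%
The highest effective annual rate is Lakeside Lending at 18.549%.

Lakeside Lending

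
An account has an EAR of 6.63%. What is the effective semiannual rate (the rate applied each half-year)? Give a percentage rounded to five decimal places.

The per-half-year rate i satisfies (1 + i)^2 = 1 + 0.0663.
i = 1.0663^(1/2) − 1 = 0.0326180 = 3.26180%.

3.26180%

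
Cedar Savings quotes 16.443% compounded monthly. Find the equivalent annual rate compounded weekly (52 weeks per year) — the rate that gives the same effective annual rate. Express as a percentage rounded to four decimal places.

EAR = (1 + 0.16443/12)^12 − 1 = 0.177406.
Solve (1 + r/52)^52 = 1.177406: r/52 = 1.177406^(1/52) − 1 = 0.003146, so r = 0.163570 = 16.3570%.

16.3570%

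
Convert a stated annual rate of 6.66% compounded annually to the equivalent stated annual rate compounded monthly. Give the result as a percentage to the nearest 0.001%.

Compounded annually, EAR = nominal = 0.066600.
Solve (1 + r/12)^12 = 1.066600: r/12 = 1.066600^(1/12) − 1 = 0.005387, so r = 0.064650 = 6.465%.

6.465%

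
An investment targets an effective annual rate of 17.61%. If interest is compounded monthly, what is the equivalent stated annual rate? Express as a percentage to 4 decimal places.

(1 + r/12)^12 − 1 = 0.1761, so 1 + r/12 = 1.1761^(1/12).
r/12 = 0.013609, so r = 0.163305 = 16.3305%.

16.3305%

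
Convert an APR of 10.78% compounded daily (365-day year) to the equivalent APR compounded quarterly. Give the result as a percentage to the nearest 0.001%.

EAR = (1 + 0.1078/365)^365 − 1 = 0.113807.
Solve (1 + r/4)^4 = 1.113807: r/4 = 1.113807^(1/4) − 1 = 0.027312, so r = 0.109249 = 10.925%.

10.925%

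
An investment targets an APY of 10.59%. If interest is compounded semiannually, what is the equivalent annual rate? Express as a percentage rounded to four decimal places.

10.3236%

(1 + r/2)^2 − 1 = 0.1059, so 1 + r/2 = 1.1059^(1/2).
r/2 = 0.051618, so r = 0.103236 = 10.3236%.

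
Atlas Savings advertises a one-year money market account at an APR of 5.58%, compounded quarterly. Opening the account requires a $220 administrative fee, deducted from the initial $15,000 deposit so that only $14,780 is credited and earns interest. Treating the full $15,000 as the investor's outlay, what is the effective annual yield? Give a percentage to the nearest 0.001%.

4.148%

Value after one year: 14,780 × (1 + 0.0558/4)^4 = 14,780 × 1.056979 = $15,622.14.
Effective yield on the $15,000 outlay: 15,622.14 / 15,000 − 1 = 0.041476 = 4.148%.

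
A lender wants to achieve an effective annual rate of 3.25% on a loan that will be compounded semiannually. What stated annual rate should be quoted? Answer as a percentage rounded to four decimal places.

3.2240%

(1 + r/2)^2 − 1 = 0.0325, so 1 + r/2 = 1.0325^(1/2).
r/2 = 0.016120, so r = 0.032240 = 3.2240%.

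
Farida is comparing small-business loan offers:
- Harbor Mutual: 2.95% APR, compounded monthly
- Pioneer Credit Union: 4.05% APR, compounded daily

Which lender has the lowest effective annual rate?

Harbor Mutual: (1 + 0.0295/12)^12 − 1 = 2.990%
Pioneer Credit Union: (1 + 0.0405/365)^365 − 1 = 4.133%
The lowest effective annual rate is Harbor Mutual at 2.990%.

Harbor Mutual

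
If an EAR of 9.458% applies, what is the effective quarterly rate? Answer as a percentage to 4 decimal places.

The per-quarter rate i satisfies (1 + i)^4 = 1 + 0.09458.
i = 1.09458^(1/4) − 1 = 0.0228498 = 2.2850%.

2.2850%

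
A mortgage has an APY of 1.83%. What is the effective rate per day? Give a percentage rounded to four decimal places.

0.0050%

The per-day rate i satisfies (1 + i)^365 = 1 + 0.0183.
i = 1.0183^(1/365) − 1 = 0.0000497 = 0.0050%.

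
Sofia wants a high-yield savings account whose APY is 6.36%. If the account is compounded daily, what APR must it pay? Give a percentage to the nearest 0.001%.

(1 + r/365)^365 − 1 = 0.0636, so 1 + r/365 = 1.0636^(1/365).
r/365 = 0.000169, so r = 0.061665 = 6.166%.

6.166%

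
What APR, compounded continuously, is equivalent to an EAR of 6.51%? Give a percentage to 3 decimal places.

6.307%

Continuous: nominal r satisfies e^r − 1 = 0.0651.
r = ln(1 + 0.0651) = ln(1.0651) = 0.063069 = 6.307%.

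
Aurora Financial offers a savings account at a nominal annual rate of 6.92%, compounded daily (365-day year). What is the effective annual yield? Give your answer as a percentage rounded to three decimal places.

EAR = (1 + 0.0692/365)^365 − 1.
= (1 + 0.000190)^365 − 1 = 1.071643 − 1 = 7.164%.

7.164%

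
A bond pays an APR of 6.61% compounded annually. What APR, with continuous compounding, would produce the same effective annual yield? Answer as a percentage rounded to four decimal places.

Compounded annually, EAR = nominal = 0.066100.
Equivalent continuous rate: r = ln(1 + 0.066100) = 0.064007 = 6.4007%.

6.4007%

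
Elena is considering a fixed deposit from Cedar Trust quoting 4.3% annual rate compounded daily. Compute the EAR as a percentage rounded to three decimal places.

EAR = (1 + 0.043/365)^365 − 1.
= (1 + 0.000118)^365 − 1 = 1.043935 − 1 = 4.394%.

4.394%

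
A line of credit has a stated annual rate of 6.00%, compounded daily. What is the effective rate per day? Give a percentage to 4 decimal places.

0.0164%

With a nominal annual rate compounded daily, the periodic rate is the nominal rate divided by 365.
i = 0.0600 / 365 = 0.0001644 = 0.0164%.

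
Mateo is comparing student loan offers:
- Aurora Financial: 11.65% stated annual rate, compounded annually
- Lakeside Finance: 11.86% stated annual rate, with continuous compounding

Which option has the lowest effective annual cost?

Aurora Financial: compounded annually, EAR = 11.650%
Lakeside Finance: e^0.1186 − 1 = 12.592%
The lowest effective annual rate is Aurora Financial at 11.650%.

Aurora Financial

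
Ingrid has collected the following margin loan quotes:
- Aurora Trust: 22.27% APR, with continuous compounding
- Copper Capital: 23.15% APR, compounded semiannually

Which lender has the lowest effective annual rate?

Copper Capital

Aurora Trust: e^0.2227 − 1 = 24.945%
Copper Capital: (1 + 0.2315/2)^2 − 1 = 24.490%
The lowest effective annual rate is Copper Capital at 24.490%.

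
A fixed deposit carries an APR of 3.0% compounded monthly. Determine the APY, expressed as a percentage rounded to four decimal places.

EAR = (1 + 0.030/12)^12 − 1.
= (1 + 0.002500)^12 − 1 = 1.030416 − 1 = 3.0416%.

3.0416%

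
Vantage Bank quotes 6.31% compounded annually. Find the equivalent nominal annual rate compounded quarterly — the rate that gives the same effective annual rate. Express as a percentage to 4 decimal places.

6.1660%

Compounded annually, EAR = nominal = 0.063100.
Solve (1 + r/4)^4 = 1.063100: r/4 = 1.063100^(1/4) − 1 = 0.015415, so r = 0.061660 = 6.1660%.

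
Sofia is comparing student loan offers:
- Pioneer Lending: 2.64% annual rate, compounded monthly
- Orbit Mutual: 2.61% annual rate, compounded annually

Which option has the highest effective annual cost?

Pioneer Lending: (1 + 0.0264/12)^12 − 1 = 2.672%
Orbit Mutual: compounded annually, EAR = 2.610%
The highest effective annual rate is Pioneer Lending at 2.672%.

Pioneer Lending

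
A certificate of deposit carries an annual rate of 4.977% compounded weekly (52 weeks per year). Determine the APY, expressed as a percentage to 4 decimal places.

5.1004%

EAR = (1 + 0.04977/52)^52 − 1.
= 1.051004 − 1 = 5.1004%.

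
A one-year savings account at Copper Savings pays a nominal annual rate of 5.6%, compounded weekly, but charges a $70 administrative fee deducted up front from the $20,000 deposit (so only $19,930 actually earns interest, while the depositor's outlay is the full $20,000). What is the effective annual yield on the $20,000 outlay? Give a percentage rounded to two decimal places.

5.39%

Value after one year: 19,930 × (1 + 0.056/52)^52 = 19,930 × 1.057566 = $21,077.29.
Effective yield on the $20,000 outlay: 21,077.29 / 20,000 − 1 = 0.053864 = 5.39%.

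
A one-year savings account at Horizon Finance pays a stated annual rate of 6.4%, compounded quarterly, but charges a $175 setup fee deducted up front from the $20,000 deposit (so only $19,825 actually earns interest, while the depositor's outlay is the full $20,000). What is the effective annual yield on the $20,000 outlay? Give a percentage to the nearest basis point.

5.62%

Value after one year: 19,825 × (1 + 0.064/4)^4 = 19,825 × 1.065552 = $21,124.58.
Effective yield on the $20,000 outlay: 21,124.58 / 20,000 − 1 = 0.056229 = 5.62%.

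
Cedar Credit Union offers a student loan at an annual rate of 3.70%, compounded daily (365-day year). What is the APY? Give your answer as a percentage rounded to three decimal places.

EAR = (1 + 0.0370/365)^365 − 1.
= (1 + 0.000101)^365 − 1 = 1.037691 − 1 = 3.769%.

3.769%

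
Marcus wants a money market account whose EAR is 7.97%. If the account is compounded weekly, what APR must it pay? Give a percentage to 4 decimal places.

(1 + r/52)^52 − 1 = 0.0797, so 1 + r/52 = 1.0797^(1/52).
r/52 = 0.001476, so r = 0.076740 = 7.6740%.

7.6740%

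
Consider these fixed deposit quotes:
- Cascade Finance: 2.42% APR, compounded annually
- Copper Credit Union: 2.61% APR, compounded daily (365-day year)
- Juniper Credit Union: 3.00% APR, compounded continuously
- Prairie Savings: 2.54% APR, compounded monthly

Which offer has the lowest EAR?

Cascade Finance

Cascade Finance: compounded annually, EAR = 2.420%
Copper Credit Union: (1 + 0.0261/365)^365 − 1 = 2.644%
Juniper Credit Union: e^0.0300 − 1 = 3.045%
Prairie Savings: (1 + 0.0254/12)^12 − 1 = 2.570%
The lowest effective annual rate is Cascade Finance at 2.420%.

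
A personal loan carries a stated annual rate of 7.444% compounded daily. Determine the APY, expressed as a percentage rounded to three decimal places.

7.727%

EAR = (1 + 0.07444/365)^365 − 1.
= (1 + 0.000204)^365 − 1 = 1.077273 − 1 = 7.727%.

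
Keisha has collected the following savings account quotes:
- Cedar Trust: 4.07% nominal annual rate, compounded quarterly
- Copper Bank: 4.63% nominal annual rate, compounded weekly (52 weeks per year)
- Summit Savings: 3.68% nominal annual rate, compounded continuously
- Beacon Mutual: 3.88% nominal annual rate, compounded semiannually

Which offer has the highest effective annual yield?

Copper Bank

Cedar Trust: (1 + 0.0407/4)^4 − 1 = 4.133%
Copper Bank: (1 + 0.0463/52)^52 − 1 = 4.737%
Summit Savings: e^0.0368 − 1 = 3.749%
Beacon Mutual: (1 + 0.0388/2)^2 − 1 = 3.918%
The highest effective annual rate is Copper Bank at 4.737%.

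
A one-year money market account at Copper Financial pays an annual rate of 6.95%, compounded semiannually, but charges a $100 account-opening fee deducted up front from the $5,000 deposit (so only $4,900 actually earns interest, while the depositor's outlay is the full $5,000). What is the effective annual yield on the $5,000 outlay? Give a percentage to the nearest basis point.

Value after one year: 4,900 × (1 + 0.0695/2)^2 = 4,900 × 1.070708 = $5,246.47.
Effective yield on the $5,000 outlay: 5,246.47 / 5,000 − 1 = 0.049293 = 4.93%.

4.93%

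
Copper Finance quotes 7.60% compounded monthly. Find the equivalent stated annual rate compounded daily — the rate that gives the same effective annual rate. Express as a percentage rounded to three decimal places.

7.577%

EAR = (1 + 0.0760/12)^12 − 1 = 0.078704.
Solve (1 + r/365)^365 = 1.078704: r/365 = 1.078704^(1/365) − 1 = 0.000208, so r = 0.075768 = 7.577%.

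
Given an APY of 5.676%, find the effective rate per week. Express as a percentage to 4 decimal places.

0.1062%

The per-week rate i satisfies (1 + i)^52 = 1 + 0.05676.
i = 1.05676^(1/52) − 1 = 0.0010622 = 0.1062%.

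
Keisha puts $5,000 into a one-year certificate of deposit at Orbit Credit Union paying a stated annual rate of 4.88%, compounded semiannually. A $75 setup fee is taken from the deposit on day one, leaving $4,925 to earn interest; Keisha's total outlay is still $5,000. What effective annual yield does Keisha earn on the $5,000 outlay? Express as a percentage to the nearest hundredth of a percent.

3.37%

Value after one year: 4,925 × (1 + 0.0488/2)^2 = 4,925 × 1.049395 = $5,168.27.
Effective yield on the $5,000 outlay: 5,168.27 / 5,000 − 1 = 0.033654 = 3.37%.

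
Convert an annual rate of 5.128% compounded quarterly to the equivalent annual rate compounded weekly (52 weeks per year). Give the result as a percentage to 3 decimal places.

EAR = (1 + 0.05128/4)^4 − 1 = 0.052275.
Solve (1 + r/52)^52 = 1.052275: r/52 = 1.052275^(1/52) − 1 = 0.000980, so r = 0.050979 = 5.098%.

5.098%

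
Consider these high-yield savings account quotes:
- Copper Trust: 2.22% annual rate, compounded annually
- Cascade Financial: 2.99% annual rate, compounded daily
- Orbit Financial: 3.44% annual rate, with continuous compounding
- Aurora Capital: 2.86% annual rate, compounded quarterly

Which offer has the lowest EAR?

Copper Trust: compounded annually, EAR = 2.220%
Cascade Financial: (1 + 0.0299/365)^365 − 1 = 3.035%
Orbit Financial: e^0.0344 − 1 = 3.500%
Aurora Capital: (1 + 0.0286/4)^4 − 1 = 2.891%
The lowest effective annual rate is Copper Trust at 2.220%.

Copper Trust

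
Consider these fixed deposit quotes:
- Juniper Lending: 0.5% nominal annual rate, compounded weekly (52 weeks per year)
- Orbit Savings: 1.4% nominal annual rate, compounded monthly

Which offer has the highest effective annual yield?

Orbit Savings

Juniper Lending: (1 + 0.005/52)^52 − 1 = 0.501%
Orbit Savings: (1 + 0.014/12)^12 − 1 = 1.409%
The highest effective annual rate is Orbit Savings at 1.409%.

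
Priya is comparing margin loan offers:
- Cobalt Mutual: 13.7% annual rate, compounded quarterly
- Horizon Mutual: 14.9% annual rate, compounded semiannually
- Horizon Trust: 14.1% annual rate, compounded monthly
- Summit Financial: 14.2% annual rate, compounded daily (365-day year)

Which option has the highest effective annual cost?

Horizon Mutual

Cobalt Mutual: (1 + 0.137/4)^4 − 1 = 14.420%
Horizon Mutual: (1 + 0.149/2)^2 − 1 = 15.455%
Horizon Trust: (1 + 0.141/12)^12 − 1 = 15.048%
Summit Financial: (1 + 0.142/365)^365 − 1 = 15.254%
The highest effective annual rate is Horizon Mutual at 15.455%.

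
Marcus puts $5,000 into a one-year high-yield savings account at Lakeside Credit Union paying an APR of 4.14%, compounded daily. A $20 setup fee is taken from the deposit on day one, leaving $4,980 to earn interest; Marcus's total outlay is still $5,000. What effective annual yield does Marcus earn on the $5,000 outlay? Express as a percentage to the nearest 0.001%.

Value after one year: 4,980 × (1 + 0.0414/365)^365 = 4,980 × 1.042266 = $5,190.49.
Effective yield on the $5,000 outlay: 5,190.49 / 5,000 − 1 = 0.038097 = 3.810%.

3.810%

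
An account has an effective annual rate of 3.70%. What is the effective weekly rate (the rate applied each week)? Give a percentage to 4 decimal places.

0.0699%

The per-week rate i satisfies (1 + i)^52 = 1 + 0.0370.
i = 1.0370^(1/52) − 1 = 0.0006989 = 0.0699%.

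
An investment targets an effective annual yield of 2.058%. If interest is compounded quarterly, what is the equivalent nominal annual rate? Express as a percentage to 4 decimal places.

(1 + r/4)^4 − 1 = 0.02058, so 1 + r/4 = 1.02058^(1/4).
r/4 = 0.005106, so r = 0.020423 = 2.0423%.

2.0423%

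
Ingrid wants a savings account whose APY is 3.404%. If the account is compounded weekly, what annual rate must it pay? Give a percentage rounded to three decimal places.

(1 + r/52)^52 − 1 = 0.03404, so 1 + r/52 = 1.03404^(1/52).
r/52 = 0.000644, so r = 0.033484 = 3.348%.

3.348%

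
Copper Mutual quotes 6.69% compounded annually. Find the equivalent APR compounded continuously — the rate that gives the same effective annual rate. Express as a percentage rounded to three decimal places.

6.476%

Compounded annually, EAR = nominal = 0.066900.
Equivalent continuous rate: r = ln(1 + 0.066900) = 0.064757 = 6.476%.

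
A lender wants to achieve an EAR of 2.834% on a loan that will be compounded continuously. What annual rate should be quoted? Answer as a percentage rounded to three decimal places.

2.795%

Continuous: nominal r satisfies e^r − 1 = 0.02834.
r = ln(1 + 0.02834) = ln(1.02834) = 0.027946 = 2.795%.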